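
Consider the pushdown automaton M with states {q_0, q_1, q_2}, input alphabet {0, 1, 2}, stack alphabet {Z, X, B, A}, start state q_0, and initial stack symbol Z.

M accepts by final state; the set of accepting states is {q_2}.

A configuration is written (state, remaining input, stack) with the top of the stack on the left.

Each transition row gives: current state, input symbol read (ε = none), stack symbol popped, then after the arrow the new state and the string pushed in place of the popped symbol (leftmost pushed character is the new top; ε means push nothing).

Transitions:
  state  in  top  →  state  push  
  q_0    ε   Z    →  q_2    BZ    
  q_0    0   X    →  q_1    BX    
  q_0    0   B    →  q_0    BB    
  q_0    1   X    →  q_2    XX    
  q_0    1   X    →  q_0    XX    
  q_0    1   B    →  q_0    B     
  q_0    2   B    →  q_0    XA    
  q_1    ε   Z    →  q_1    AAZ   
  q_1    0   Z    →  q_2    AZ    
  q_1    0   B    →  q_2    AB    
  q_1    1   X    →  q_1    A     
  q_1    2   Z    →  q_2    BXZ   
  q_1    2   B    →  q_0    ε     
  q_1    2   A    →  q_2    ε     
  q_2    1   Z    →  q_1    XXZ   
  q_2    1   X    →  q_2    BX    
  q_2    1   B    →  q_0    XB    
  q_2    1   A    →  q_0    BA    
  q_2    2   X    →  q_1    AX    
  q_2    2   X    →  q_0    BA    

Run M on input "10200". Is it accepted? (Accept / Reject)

One accepting computation: (q_0, 10200, Z) ⊢ (q_2, 10200, BZ) ⊢ (q_0, 0200, XBZ) ⊢ (q_1, 200, BXBZ) ⊢ (q_0, 00, XBZ) ⊢ (q_1, 0, BXBZ) ⊢ (q_2, ε, ABXBZ)
All input consumed and state q_2 ∈ F.

Accept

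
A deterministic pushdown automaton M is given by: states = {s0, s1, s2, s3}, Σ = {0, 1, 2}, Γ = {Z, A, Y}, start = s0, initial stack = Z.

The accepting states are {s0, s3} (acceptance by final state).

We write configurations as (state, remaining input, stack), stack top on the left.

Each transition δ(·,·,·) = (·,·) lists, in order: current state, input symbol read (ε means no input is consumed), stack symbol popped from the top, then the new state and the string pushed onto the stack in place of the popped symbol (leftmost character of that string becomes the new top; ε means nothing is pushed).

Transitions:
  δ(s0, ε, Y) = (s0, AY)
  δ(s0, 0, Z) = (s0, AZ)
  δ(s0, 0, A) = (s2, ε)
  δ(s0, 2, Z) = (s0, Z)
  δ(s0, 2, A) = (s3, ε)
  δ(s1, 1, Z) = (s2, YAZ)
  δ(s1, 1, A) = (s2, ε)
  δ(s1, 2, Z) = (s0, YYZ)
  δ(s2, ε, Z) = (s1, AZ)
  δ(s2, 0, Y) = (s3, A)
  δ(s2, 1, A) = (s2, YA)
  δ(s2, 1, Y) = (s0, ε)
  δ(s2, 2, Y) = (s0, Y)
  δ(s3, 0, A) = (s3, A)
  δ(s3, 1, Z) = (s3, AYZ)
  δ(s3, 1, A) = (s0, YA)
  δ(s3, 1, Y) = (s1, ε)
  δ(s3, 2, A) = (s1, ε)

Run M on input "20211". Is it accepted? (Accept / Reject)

Accept

(s0, 20211, Z) ⊢ (s0, 0211, Z) ⊢ (s0, 211, AZ) ⊢ (s3, 11, Z) ⊢ (s3, 1, AYZ) ⊢ (s0, ε, YAYZ)
All input consumed; state s0 ∈ F.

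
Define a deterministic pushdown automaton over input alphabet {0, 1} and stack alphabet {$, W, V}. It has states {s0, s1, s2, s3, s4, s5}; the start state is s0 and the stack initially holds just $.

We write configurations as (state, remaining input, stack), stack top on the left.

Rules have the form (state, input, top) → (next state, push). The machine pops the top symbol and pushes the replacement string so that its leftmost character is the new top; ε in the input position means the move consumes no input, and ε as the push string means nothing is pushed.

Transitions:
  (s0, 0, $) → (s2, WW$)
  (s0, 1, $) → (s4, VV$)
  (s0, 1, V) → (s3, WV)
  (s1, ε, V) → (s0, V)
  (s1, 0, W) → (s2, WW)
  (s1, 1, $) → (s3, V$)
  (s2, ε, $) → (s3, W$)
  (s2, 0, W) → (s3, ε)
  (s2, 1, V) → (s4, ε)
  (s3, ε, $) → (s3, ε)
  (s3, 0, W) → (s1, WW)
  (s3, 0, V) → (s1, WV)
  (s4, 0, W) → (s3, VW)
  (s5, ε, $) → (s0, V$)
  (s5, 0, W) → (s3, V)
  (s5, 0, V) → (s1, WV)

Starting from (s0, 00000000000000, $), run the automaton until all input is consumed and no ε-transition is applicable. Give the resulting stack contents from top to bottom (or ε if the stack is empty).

WWWWW$

(s0, 00000000000000, $)
  read 0, top $: go to s2, push WW$ → (s2, 0000000000000, WW$)
  read 0, top W: go to s3, push ε → (s3, 000000000000, W$)
  read 0, top W: go to s1, push WW → (s1, 00000000000, WW$)
  read 0, top W: go to s2, push WW → (s2, 0000000000, WWW$)
  read 0, top W: go to s3, push ε → (s3, 000000000, WW$)
  read 0, top W: go to s1, push WW → (s1, 00000000, WWW$)
  read 0, top W: go to s2, push WW → (s2, 0000000, WWWW$)
  read 0, top W: go to s3, push ε → (s3, 000000, WWW$)
  read 0, top W: go to s1, push WW → (s1, 00000, WWWW$)
  read 0, top W: go to s2, push WW → (s2, 0000, WWWWW$)
  read 0, top W: go to s3, push ε → (s3, 000, WWWW$)
  read 0, top W: go to s1, push WW → (s1, 00, WWWWW$)
  read 0, top W: go to s2, push WW → (s2, 0, WWWWWW$)
  read 0, top W: go to s3, push ε → (s3, ε, WWWWW$)
All input consumed in state s3 with stack WWWWW$.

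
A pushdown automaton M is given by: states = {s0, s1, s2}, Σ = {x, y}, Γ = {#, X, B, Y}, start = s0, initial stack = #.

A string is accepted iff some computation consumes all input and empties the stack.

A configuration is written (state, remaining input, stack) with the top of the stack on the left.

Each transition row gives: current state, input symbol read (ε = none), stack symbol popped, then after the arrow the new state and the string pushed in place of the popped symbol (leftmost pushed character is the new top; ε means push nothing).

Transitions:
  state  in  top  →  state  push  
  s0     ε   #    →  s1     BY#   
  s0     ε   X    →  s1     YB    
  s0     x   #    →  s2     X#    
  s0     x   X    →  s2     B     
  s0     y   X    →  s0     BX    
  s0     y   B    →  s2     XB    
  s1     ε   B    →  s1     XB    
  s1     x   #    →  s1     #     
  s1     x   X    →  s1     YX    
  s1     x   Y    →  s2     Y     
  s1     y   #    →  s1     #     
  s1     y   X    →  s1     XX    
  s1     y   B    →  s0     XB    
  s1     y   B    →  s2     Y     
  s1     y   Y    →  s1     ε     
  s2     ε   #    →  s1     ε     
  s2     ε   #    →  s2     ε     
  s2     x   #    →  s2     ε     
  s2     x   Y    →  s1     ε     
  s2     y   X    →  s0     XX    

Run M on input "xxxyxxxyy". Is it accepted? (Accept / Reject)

No computation consumes all input and empties the stack.

Reject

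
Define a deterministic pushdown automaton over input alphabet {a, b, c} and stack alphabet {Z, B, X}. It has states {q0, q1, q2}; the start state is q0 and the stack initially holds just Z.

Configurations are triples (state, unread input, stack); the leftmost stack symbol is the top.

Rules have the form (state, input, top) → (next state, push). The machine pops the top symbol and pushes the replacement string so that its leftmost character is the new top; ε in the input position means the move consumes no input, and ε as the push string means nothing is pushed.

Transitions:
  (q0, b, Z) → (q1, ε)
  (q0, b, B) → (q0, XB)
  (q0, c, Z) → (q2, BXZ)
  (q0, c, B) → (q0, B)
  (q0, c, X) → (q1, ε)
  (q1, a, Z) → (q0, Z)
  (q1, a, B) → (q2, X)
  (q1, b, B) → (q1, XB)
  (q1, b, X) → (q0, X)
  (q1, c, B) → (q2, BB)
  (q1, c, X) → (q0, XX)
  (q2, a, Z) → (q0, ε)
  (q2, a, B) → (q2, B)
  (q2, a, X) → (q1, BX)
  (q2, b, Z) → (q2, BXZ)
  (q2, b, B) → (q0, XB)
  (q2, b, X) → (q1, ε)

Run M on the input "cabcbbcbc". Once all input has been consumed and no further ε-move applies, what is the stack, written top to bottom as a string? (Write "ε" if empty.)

(q0, cabcbbcbc, Z) ⊢ (q2, abcbbcbc, BXZ) ⊢ (q2, bcbbcbc, BXZ) ⊢ (q0, cbbcbc, XBXZ) ⊢ (q1, bbcbc, BXZ) ⊢ (q1, bcbc, XBXZ) ⊢ (q0, cbc, XBXZ) ⊢ (q1, bc, BXZ) ⊢ (q1, c, XBXZ) ⊢ (q0, ε, XXBXZ)
All input consumed in state q0 with stack XXBXZ.

XXBXZ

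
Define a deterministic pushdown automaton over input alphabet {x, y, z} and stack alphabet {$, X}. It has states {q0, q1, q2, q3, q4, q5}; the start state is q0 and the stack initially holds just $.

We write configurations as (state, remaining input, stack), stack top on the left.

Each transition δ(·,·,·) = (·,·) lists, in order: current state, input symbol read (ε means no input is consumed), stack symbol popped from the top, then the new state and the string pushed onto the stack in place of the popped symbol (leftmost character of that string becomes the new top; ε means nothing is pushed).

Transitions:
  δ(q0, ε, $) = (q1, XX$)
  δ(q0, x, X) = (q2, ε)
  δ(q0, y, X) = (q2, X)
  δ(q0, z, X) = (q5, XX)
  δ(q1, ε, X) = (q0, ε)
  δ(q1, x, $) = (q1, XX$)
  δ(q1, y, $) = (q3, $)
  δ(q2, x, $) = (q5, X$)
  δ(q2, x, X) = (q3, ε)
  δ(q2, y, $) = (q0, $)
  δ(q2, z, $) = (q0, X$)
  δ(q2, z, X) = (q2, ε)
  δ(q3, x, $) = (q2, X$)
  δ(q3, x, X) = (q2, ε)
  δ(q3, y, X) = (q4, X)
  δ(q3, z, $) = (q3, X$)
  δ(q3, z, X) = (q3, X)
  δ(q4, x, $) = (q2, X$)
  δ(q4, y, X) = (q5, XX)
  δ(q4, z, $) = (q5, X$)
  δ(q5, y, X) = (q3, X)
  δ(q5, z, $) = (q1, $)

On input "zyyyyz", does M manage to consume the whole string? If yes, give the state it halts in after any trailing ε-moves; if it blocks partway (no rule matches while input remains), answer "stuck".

q3

(q0, zyyyyz, $)
  ε-move, top $: go to q1, push XX$ → (q1, zyyyyz, XX$)
  ε-move, top X: go to q0, push ε → (q0, zyyyyz, X$)
  read z, top X: go to q5, push XX → (q5, yyyyz, XX$)
  read y, top X: go to q3, push X → (q3, yyyz, XX$)
  read y, top X: go to q4, push X → (q4, yyz, XX$)
  read y, top X: go to q5, push XX → (q5, yz, XXX$)
  read y, top X: go to q3, push X → (q3, z, XXX$)
  read z, top X: go to q3, push X → (q3, ε, XXX$)
All input consumed; M is in state q3.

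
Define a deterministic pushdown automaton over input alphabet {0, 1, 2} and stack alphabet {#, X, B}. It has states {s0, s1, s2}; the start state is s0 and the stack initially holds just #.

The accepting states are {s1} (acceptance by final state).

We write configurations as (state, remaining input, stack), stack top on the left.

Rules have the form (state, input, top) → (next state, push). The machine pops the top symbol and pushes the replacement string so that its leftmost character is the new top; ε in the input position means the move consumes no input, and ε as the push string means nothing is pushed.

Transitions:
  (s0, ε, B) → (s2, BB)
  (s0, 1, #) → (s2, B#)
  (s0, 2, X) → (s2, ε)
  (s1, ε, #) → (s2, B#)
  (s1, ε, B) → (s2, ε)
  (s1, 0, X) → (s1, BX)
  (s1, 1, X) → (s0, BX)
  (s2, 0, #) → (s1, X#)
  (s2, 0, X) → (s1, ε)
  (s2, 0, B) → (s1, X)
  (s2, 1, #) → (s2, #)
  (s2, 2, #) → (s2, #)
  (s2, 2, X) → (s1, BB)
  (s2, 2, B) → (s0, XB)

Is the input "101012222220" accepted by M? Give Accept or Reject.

Accept

(s0, 101012222220, #)
  read 1, top #: go to s2, push B# → (s2, 01012222220, B#)
  read 0, top B: go to s1, push X → (s1, 1012222220, X#)
  read 1, top X: go to s0, push BX → (s0, 012222220, BX#)
  ε-move, top B: go to s2, push BB → (s2, 012222220, BBX#)
  read 0, top B: go to s1, push X → (s1, 12222220, XBX#)
  read 1, top X: go to s0, push BX → (s0, 2222220, BXBX#)
  ε-move, top B: go to s2, push BB → (s2, 2222220, BBXBX#)
  read 2, top B: go to s0, push XB → (s0, 222220, XBBXBX#)
  read 2, top X: go to s2, push ε → (s2, 22220, BBXBX#)
  read 2, top B: go to s0, push XB → (s0, 2220, XBBXBX#)
  read 2, top X: go to s2, push ε → (s2, 220, BBXBX#)
  read 2, top B: go to s0, push XB → (s0, 20, XBBXBX#)
  read 2, top X: go to s2, push ε → (s2, 0, BBXBX#)
  read 0, top B: go to s1, push X → (s1, ε, XBXBX#)
All input consumed; state s1 ∈ F.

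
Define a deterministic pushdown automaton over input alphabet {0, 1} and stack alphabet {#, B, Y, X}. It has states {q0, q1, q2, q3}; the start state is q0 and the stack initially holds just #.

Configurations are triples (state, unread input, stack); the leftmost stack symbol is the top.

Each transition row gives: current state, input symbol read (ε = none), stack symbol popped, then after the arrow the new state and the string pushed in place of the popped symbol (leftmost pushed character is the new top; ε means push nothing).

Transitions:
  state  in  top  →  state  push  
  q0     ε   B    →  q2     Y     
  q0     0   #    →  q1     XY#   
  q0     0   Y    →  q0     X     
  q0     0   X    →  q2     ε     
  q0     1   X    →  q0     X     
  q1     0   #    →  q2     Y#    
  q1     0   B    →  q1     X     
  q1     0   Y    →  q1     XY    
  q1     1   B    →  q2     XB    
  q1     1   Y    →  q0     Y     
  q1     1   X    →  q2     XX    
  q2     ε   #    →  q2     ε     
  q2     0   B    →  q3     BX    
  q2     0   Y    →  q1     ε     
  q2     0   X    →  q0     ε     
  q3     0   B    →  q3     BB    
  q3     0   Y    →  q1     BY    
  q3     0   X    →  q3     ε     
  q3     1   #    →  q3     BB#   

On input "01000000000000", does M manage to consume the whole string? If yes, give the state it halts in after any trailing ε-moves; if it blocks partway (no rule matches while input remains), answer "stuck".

q2

(q0, 01000000000000, #) ⊢ (q1, 1000000000000, XY#) ⊢ (q2, 000000000000, XXY#) ⊢ (q0, 00000000000, XY#) ⊢ (q2, 0000000000, Y#) ⊢ (q1, 000000000, #) ⊢ (q2, 00000000, Y#) ⊢ (q1, 0000000, #) ⊢ (q2, 000000, Y#) ⊢ (q1, 00000, #) ⊢ (q2, 0000, Y#) ⊢ (q1, 000, #) ⊢ (q2, 00, Y#) ⊢ (q1, 0, #) ⊢ (q2, ε, Y#)
All input consumed; M is in state q2.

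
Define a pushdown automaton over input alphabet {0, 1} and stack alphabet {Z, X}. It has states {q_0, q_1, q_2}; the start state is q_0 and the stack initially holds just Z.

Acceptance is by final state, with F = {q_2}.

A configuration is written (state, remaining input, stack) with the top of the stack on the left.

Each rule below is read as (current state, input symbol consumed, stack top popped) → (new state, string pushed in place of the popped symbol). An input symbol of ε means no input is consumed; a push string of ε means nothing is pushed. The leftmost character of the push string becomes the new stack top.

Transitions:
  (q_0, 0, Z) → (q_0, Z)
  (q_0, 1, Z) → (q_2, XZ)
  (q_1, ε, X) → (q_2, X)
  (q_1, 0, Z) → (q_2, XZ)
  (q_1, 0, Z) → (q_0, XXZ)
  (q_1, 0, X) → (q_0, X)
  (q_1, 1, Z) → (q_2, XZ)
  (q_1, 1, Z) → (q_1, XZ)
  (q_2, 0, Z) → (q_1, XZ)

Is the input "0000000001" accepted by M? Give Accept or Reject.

Accept

One accepting computation: (q_0, 0000000001, Z) ⊢ (q_0, 000000001, Z) ⊢ (q_0, 00000001, Z) ⊢ (q_0, 0000001, Z) ⊢ (q_0, 000001, Z) ⊢ (q_0, 00001, Z) ⊢ (q_0, 0001, Z) ⊢ (q_0, 001, Z) ⊢ (q_0, 01, Z) ⊢ (q_0, 1, Z) ⊢ (q_2, ε, XZ)
All input consumed and state q_2 ∈ F.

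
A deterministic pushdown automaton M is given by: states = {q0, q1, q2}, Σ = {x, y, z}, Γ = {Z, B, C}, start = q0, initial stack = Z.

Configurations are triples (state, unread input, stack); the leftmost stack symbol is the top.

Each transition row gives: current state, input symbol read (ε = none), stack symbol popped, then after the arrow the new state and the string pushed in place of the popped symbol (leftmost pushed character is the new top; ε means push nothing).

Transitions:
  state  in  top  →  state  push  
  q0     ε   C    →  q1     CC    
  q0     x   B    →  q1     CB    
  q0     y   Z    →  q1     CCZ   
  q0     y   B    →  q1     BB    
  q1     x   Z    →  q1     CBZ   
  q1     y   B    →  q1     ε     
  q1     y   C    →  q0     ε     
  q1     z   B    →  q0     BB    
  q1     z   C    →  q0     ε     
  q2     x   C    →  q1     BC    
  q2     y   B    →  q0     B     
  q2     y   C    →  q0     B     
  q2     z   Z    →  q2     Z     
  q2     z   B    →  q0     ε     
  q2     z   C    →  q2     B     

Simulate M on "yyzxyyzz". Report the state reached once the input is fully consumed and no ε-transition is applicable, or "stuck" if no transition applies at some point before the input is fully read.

(q0, yyzxyyzz, Z) ⊢ (q1, yzxyyzz, CCZ) ⊢ (q0, zxyyzz, CZ) ⊢ (q1, zxyyzz, CCZ) ⊢ (q0, xyyzz, CZ) ⊢ (q1, xyyzz, CCZ)
No transition for (q1, x, top C); M blocks with input xyyzz remaining.

stuck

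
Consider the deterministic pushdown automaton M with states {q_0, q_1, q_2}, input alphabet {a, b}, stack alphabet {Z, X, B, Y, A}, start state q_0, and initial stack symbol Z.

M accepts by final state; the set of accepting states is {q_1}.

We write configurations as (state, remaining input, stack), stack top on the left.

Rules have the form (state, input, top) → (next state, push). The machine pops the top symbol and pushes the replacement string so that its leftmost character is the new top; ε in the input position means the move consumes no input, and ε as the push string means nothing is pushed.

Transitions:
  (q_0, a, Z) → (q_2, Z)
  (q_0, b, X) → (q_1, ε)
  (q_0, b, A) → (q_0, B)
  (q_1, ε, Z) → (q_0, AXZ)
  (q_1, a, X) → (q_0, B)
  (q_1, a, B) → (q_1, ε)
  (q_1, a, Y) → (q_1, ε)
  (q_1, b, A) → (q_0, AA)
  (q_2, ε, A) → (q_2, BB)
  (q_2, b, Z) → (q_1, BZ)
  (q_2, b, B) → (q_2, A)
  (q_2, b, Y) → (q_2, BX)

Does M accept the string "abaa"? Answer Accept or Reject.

Reject

(q_0, abaa, Z)
  read a, top Z: go to q_2, push Z → (q_2, baa, Z)
  read b, top Z: go to q_1, push BZ → (q_1, aa, BZ)
  read a, top B: go to q_1, push ε → (q_1, a, Z)
  ε-move, top Z: go to q_0, push AXZ → (q_0, a, AXZ)
No transition applies at (q_0, a, AXZ); input not fully consumed.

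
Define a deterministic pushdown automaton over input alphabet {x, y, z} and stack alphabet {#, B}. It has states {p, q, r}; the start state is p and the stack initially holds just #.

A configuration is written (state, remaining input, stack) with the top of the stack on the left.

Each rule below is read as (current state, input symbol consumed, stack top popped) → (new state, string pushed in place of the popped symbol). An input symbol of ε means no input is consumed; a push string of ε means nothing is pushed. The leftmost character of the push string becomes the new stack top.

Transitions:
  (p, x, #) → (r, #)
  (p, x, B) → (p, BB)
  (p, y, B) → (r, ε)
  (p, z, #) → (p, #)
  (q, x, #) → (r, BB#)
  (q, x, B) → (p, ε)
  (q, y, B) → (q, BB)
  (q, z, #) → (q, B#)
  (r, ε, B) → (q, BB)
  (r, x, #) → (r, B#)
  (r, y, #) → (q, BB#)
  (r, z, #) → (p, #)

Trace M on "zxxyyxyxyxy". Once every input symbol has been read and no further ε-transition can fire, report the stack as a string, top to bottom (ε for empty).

#

(p, zxxyyxyxyxy, #)
  read z, top #: go to p, push # → (p, xxyyxyxyxy, #)
  read x, top #: go to r, push # → (r, xyyxyxyxy, #)
  read x, top #: go to r, push B# → (r, yyxyxyxy, B#)
  ε-move, top B: go to q, push BB → (q, yyxyxyxy, BB#)
  read y, top B: go to q, push BB → (q, yxyxyxy, BBB#)
  read y, top B: go to q, push BB → (q, xyxyxy, BBBB#)
  read x, top B: go to p, push ε → (p, yxyxy, BBB#)
  read y, top B: go to r, push ε → (r, xyxy, BB#)
  ε-move, top B: go to q, push BB → (q, xyxy, BBB#)
  read x, top B: go to p, push ε → (p, yxy, BB#)
  read y, top B: go to r, push ε → (r, xy, B#)
  ε-move, top B: go to q, push BB → (q, xy, BB#)
  read x, top B: go to p, push ε → (p, y, B#)
  read y, top B: go to r, push ε → (r, ε, #)
All input consumed in state r with stack #.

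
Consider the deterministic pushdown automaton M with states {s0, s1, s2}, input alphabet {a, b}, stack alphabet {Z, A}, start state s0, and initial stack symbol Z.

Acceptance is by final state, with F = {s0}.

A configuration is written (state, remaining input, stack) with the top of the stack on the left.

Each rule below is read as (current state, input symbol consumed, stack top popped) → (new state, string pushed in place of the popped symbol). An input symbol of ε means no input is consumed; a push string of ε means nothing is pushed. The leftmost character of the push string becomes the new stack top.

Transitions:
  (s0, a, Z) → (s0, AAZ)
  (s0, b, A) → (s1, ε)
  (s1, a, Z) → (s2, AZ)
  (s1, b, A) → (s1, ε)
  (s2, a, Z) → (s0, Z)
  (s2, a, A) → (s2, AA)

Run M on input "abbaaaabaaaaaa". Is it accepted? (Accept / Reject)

Reject

(s0, abbaaaabaaaaaa, Z) ⊢ (s0, bbaaaabaaaaaa, AAZ) ⊢ (s1, baaaabaaaaaa, AZ) ⊢ (s1, aaaabaaaaaa, Z) ⊢ (s2, aaabaaaaaa, AZ) ⊢ (s2, aabaaaaaa, AAZ) ⊢ (s2, abaaaaaa, AAAZ) ⊢ (s2, baaaaaa, AAAAZ)
No transition applies at (s2, baaaaaa, AAAAZ); input not fully consumed.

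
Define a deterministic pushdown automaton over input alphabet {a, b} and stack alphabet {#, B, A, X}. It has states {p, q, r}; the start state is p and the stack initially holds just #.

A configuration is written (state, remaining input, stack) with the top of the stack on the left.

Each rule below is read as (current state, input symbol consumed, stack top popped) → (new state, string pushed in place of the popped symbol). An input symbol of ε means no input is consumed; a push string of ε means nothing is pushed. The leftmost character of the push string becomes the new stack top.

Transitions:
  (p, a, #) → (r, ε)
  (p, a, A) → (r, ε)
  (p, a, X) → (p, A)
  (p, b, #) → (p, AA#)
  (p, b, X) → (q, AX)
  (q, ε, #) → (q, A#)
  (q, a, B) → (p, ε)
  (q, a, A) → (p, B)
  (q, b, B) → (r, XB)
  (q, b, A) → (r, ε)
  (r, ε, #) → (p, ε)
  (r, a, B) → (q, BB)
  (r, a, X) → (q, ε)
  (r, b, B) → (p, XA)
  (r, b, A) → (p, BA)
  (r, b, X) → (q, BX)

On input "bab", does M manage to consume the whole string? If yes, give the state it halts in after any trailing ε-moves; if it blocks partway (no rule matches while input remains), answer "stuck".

p

(p, bab, #)
  read b, top #: go to p, push AA# → (p, ab, AA#)
  read a, top A: go to r, push ε → (r, b, A#)
  read b, top A: go to p, push BA → (p, ε, BA#)
All input consumed; M is in state p.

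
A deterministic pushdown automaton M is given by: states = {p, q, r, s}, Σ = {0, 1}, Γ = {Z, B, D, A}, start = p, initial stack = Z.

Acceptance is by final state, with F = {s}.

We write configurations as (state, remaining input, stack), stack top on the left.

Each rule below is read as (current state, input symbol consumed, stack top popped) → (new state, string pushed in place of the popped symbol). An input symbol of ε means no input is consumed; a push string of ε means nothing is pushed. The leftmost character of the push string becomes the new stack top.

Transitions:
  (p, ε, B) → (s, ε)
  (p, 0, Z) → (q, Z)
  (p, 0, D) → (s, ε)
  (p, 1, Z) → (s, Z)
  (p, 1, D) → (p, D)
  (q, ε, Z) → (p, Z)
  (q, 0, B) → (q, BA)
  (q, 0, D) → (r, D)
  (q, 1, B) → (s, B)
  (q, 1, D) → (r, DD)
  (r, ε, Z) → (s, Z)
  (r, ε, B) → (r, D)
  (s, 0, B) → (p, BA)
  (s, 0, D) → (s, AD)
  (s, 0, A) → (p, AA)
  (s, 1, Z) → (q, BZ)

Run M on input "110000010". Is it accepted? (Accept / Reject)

(p, 110000010, Z) ⊢ (s, 10000010, Z) ⊢ (q, 0000010, BZ) ⊢ (q, 000010, BAZ) ⊢ (q, 00010, BAAZ) ⊢ (q, 0010, BAAAZ) ⊢ (q, 010, BAAAAZ) ⊢ (q, 10, BAAAAAZ) ⊢ (s, 0, BAAAAAZ) ⊢ (p, ε, BAAAAAAZ) ⊢ (s, ε, AAAAAAZ)
All input consumed; state s ∈ F.

Accept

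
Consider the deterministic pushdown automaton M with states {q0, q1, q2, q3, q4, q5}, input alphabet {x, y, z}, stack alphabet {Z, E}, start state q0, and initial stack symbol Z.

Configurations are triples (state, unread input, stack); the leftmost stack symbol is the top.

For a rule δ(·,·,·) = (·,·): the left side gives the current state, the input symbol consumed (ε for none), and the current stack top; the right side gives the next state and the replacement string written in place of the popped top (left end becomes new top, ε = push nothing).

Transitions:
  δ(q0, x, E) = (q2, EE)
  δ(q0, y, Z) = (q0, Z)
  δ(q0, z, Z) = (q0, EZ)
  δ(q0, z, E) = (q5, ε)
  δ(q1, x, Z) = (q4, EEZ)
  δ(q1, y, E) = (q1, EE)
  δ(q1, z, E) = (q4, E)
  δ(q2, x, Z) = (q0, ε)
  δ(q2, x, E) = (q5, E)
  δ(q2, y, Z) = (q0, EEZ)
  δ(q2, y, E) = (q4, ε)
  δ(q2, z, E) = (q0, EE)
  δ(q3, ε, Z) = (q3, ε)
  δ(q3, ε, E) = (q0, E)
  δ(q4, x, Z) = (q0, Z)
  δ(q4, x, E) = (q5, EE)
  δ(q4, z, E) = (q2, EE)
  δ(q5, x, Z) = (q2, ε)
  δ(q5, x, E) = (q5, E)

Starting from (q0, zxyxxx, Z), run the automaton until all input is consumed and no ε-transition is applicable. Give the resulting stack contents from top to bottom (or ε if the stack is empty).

(q0, zxyxxx, Z)
  read z, top Z: go to q0, push EZ → (q0, xyxxx, EZ)
  read x, top E: go to q2, push EE → (q2, yxxx, EEZ)
  read y, top E: go to q4, push ε → (q4, xxx, EZ)
  read x, top E: go to q5, push EE → (q5, xx, EEZ)
  read x, top E: go to q5, push E → (q5, x, EEZ)
  read x, top E: go to q5, push E → (q5, ε, EEZ)
All input consumed in state q5 with stack EEZ.

EEZ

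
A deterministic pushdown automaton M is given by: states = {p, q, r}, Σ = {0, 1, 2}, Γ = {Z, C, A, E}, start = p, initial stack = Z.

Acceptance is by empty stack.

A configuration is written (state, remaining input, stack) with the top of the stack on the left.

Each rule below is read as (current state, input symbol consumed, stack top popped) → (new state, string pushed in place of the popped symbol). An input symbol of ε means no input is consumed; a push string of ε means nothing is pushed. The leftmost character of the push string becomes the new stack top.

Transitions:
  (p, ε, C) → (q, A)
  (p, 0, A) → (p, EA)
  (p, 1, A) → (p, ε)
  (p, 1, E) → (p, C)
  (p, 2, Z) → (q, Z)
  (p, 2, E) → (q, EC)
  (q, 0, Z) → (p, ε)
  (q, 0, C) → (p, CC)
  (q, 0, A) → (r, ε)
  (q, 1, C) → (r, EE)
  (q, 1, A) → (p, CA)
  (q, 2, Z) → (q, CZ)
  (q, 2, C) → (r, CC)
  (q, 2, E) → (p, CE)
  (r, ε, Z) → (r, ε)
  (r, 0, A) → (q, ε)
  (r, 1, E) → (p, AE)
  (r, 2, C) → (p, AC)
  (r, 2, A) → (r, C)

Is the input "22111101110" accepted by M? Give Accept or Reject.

Accept

(p, 22111101110, Z)
  read 2, top Z: go to q, push Z → (q, 2111101110, Z)
  read 2, top Z: go to q, push CZ → (q, 111101110, CZ)
  read 1, top C: go to r, push EE → (r, 11101110, EEZ)
  read 1, top E: go to p, push AE → (p, 1101110, AEEZ)
  read 1, top A: go to p, push ε → (p, 101110, EEZ)
  read 1, top E: go to p, push C → (p, 01110, CEZ)
  ε-move, top C: go to q, push A → (q, 01110, AEZ)
  read 0, top A: go to r, push ε → (r, 1110, EZ)
  read 1, top E: go to p, push AE → (p, 110, AEZ)
  read 1, top A: go to p, push ε → (p, 10, EZ)
  read 1, top E: go to p, push C → (p, 0, CZ)
  ε-move, top C: go to q, push A → (q, 0, AZ)
  read 0, top A: go to r, push ε → (r, ε, Z)
  ε-move, top Z: go to r, push ε → (r, ε, ε)
All input consumed and the stack is empty.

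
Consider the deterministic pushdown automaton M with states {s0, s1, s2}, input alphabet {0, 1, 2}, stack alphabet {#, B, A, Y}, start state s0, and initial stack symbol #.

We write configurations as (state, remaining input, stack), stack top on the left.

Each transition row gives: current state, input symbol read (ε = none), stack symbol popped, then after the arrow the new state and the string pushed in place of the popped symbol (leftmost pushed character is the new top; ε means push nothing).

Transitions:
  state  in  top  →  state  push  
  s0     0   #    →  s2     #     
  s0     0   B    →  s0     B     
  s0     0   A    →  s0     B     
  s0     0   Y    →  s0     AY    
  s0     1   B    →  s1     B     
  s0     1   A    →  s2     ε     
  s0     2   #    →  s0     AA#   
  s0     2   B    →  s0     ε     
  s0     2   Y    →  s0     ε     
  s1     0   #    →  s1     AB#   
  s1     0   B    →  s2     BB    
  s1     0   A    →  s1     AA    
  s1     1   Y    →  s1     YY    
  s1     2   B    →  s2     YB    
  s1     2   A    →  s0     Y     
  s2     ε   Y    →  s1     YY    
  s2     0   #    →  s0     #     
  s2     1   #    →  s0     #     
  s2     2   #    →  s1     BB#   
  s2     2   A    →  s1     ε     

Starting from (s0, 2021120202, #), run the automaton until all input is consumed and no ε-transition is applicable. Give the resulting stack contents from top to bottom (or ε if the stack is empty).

(s0, 2021120202, #) ⊢ (s0, 021120202, AA#) ⊢ (s0, 21120202, BA#) ⊢ (s0, 1120202, A#) ⊢ (s2, 120202, #) ⊢ (s0, 20202, #) ⊢ (s0, 0202, AA#) ⊢ (s0, 202, BA#) ⊢ (s0, 02, A#) ⊢ (s0, 2, B#) ⊢ (s0, ε, #)
All input consumed in state s0 with stack #.

#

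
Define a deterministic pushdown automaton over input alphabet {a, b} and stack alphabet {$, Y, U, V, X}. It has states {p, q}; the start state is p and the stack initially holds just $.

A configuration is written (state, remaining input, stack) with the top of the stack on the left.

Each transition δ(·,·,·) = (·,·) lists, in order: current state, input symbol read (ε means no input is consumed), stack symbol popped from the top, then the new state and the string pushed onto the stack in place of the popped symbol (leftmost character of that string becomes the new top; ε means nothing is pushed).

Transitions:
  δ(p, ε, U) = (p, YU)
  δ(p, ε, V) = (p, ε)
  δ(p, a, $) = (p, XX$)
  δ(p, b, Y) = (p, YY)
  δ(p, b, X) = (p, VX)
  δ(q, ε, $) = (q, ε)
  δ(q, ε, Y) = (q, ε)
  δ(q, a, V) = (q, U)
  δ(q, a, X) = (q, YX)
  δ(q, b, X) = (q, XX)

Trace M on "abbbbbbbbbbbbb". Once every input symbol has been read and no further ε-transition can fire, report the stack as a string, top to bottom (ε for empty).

(p, abbbbbbbbbbbbb, $) ⊢ (p, bbbbbbbbbbbbb, XX$) ⊢ (p, bbbbbbbbbbbb, VXX$) ⊢ (p, bbbbbbbbbbbb, XX$) ⊢ (p, bbbbbbbbbbb, VXX$) ⊢ (p, bbbbbbbbbbb, XX$) ⊢ (p, bbbbbbbbbb, VXX$) ⊢ (p, bbbbbbbbbb, XX$) ⊢ (p, bbbbbbbbb, VXX$) ⊢ (p, bbbbbbbbb, XX$) ⊢ (p, bbbbbbbb, VXX$) ⊢ (p, bbbbbbbb, XX$) ⊢ (p, bbbbbbb, VXX$) ⊢ (p, bbbbbbb, XX$) ⊢ (p, bbbbbb, VXX$) ⊢ (p, bbbbbb, XX$) ⊢ (p, bbbbb, VXX$) ⊢ (p, bbbbb, XX$) ⊢ (p, bbbb, VXX$) ⊢ (p, bbbb, XX$) ⊢ (p, bbb, VXX$) ⊢ (p, bbb, XX$) ⊢ (p, bb, VXX$) ⊢ (p, bb, XX$) ⊢ (p, b, VXX$) ⊢ (p, b, XX$) ⊢ (p, ε, VXX$) ⊢ (p, ε, XX$)
All input consumed in state p with stack XX$.

XX$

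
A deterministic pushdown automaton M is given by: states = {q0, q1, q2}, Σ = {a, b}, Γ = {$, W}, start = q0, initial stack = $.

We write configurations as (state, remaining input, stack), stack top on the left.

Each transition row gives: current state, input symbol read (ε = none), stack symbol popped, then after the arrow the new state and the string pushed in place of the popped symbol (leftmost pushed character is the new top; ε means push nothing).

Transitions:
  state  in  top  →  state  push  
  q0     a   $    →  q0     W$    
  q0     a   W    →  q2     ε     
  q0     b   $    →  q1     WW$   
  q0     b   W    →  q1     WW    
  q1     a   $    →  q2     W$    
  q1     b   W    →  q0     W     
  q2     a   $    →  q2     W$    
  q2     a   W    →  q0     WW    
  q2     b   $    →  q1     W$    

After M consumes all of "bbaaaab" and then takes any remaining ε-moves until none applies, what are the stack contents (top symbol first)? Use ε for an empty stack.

(q0, bbaaaab, $)
  read b, top $: go to q1, push WW$ → (q1, baaaab, WW$)
  read b, top W: go to q0, push W → (q0, aaaab, WW$)
  read a, top W: go to q2, push ε → (q2, aaab, W$)
  read a, top W: go to q0, push WW → (q0, aab, WW$)
  read a, top W: go to q2, push ε → (q2, ab, W$)
  read a, top W: go to q0, push WW → (q0, b, WW$)
  read b, top W: go to q1, push WW → (q1, ε, WWW$)
All input consumed in state q1 with stack WWW$.

WWW$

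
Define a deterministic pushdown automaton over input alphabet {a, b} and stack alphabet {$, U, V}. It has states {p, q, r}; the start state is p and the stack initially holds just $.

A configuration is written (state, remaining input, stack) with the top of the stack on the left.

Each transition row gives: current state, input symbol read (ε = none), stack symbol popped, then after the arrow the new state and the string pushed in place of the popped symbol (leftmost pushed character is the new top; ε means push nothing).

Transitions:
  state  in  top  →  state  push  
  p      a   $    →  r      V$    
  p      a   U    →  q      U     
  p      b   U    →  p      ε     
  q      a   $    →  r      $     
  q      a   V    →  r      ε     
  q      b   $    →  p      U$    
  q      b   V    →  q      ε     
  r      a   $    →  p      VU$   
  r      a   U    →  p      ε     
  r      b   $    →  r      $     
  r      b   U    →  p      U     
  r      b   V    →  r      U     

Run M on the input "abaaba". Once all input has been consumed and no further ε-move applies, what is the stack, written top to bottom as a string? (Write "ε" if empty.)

$

(p, abaaba, $)
  read a, top $: go to r, push V$ → (r, baaba, V$)
  read b, top V: go to r, push U → (r, aaba, U$)
  read a, top U: go to p, push ε → (p, aba, $)
  read a, top $: go to r, push V$ → (r, ba, V$)
  read b, top V: go to r, push U → (r, a, U$)
  read a, top U: go to p, push ε → (p, ε, $)
All input consumed in state p with stack $.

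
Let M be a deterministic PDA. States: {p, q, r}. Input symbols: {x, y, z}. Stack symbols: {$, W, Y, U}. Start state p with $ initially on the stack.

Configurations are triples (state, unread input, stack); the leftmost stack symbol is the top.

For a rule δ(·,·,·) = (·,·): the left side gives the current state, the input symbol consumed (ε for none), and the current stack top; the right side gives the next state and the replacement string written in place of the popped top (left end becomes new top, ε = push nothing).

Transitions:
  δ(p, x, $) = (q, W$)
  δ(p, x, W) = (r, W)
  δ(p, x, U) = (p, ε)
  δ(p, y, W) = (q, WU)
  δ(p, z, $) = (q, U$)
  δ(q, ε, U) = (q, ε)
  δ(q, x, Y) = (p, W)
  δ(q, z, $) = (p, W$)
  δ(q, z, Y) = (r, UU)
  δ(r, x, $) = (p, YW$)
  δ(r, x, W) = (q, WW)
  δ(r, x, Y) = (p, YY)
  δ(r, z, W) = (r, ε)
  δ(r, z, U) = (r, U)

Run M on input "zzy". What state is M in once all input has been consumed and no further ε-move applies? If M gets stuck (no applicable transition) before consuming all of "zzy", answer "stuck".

(p, zzy, $)
  read z, top $: go to q, push U$ → (q, zy, U$)
  ε-move, top U: go to q, push ε → (q, zy, $)
  read z, top $: go to p, push W$ → (p, y, W$)
  read y, top W: go to q, push WU → (q, ε, WU$)
All input consumed; M is in state q.

q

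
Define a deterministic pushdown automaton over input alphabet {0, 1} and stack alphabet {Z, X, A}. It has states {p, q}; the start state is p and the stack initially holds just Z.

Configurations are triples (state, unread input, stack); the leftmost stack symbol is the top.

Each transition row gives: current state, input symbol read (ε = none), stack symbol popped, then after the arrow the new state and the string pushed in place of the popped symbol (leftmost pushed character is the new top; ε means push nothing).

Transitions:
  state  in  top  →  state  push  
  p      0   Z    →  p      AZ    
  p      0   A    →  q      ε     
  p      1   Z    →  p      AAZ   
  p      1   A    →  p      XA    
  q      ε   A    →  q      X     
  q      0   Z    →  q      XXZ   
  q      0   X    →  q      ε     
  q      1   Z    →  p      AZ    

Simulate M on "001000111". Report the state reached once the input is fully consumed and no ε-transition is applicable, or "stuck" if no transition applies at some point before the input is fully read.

(p, 001000111, Z) ⊢ (p, 01000111, AZ) ⊢ (q, 1000111, Z) ⊢ (p, 000111, AZ) ⊢ (q, 00111, Z) ⊢ (q, 0111, XXZ) ⊢ (q, 111, XZ)
No transition for (q, 1, top X); M blocks with input 111 remaining.

stuck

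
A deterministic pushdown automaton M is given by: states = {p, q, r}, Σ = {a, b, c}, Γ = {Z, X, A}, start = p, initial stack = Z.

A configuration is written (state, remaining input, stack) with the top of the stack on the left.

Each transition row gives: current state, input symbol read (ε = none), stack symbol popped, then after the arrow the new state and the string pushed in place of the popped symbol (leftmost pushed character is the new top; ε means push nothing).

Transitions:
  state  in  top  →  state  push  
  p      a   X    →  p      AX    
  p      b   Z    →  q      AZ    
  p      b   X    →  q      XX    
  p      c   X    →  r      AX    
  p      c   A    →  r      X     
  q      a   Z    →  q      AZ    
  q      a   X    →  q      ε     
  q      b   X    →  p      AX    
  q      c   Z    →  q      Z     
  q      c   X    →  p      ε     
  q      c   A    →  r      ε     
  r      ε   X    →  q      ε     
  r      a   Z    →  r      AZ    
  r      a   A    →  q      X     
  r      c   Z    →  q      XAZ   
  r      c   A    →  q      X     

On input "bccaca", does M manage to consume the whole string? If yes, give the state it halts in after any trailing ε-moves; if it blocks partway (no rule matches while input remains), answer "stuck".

(p, bccaca, Z)
  read b, top Z: go to q, push AZ → (q, ccaca, AZ)
  read c, top A: go to r, push ε → (r, caca, Z)
  read c, top Z: go to q, push XAZ → (q, aca, XAZ)
  read a, top X: go to q, push ε → (q, ca, AZ)
  read c, top A: go to r, push ε → (r, a, Z)
  read a, top Z: go to r, push AZ → (r, ε, AZ)
All input consumed; M is in state r.

r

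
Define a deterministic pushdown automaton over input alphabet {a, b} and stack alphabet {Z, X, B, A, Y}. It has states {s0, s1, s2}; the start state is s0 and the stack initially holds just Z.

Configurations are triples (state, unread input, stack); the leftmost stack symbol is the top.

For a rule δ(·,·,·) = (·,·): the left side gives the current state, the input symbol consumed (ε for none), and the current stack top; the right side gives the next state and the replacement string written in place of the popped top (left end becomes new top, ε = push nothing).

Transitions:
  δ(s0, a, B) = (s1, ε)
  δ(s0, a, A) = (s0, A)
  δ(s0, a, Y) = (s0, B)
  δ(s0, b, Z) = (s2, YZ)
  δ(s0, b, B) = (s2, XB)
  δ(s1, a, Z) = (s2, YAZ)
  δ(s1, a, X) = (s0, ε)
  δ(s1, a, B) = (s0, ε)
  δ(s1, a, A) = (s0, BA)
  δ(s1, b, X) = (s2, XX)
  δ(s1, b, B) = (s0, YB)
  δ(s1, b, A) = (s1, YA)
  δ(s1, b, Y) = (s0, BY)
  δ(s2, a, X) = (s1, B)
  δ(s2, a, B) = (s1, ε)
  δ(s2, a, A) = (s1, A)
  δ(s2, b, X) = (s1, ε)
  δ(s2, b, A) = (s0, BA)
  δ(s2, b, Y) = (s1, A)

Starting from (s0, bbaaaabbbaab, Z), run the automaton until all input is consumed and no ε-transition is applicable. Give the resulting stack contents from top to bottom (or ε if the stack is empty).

XBYAZ

(s0, bbaaaabbbaab, Z) ⊢ (s2, baaaabbbaab, YZ) ⊢ (s1, aaaabbbaab, AZ) ⊢ (s0, aaabbbaab, BAZ) ⊢ (s1, aabbbaab, AZ) ⊢ (s0, abbbaab, BAZ) ⊢ (s1, bbbaab, AZ) ⊢ (s1, bbaab, YAZ) ⊢ (s0, baab, BYAZ) ⊢ (s2, aab, XBYAZ) ⊢ (s1, ab, BBYAZ) ⊢ (s0, b, BYAZ) ⊢ (s2, ε, XBYAZ)
All input consumed in state s2 with stack XBYAZ.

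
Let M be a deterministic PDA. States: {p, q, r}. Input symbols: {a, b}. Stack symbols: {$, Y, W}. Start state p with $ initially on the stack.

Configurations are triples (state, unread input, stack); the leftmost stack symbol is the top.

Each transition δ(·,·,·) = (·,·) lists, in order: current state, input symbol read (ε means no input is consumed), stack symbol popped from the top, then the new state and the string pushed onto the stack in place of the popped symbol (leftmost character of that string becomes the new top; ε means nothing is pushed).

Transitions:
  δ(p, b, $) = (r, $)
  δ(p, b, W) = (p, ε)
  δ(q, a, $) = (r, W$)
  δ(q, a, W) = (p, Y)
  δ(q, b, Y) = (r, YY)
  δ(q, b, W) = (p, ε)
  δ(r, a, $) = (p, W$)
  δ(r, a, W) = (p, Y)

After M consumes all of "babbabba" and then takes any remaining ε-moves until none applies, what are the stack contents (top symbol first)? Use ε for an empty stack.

W$

(p, babbabba, $)
  read b, top $: go to r, push $ → (r, abbabba, $)
  read a, top $: go to p, push W$ → (p, bbabba, W$)
  read b, top W: go to p, push ε → (p, babba, $)
  read b, top $: go to r, push $ → (r, abba, $)
  read a, top $: go to p, push W$ → (p, bba, W$)
  read b, top W: go to p, push ε → (p, ba, $)
  read b, top $: go to r, push $ → (r, a, $)
  read a, top $: go to p, push W$ → (p, ε, W$)
All input consumed in state p with stack W$.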